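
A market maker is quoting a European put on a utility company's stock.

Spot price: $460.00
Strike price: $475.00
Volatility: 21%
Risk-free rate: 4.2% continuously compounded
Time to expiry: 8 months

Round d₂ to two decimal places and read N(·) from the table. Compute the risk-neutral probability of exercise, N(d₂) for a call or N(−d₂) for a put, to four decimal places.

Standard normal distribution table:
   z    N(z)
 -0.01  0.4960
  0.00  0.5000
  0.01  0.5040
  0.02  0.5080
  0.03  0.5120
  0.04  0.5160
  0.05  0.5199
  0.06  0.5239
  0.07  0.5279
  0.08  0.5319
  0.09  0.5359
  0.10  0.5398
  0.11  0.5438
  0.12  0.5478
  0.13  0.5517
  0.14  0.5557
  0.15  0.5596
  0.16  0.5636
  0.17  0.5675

0.5438

σ√T = 0.21·√0.6667 = 0.1715
d₁ = [ln(460/475) + (0.042 + 0.21²/2)·0.6667] / 0.1715 = [-0.0321 + 0.0427] / 0.1715 = 0.0619 which rounds to 0.06
d₂ = d₁ − σ√T = 0.0619 − 0.1715 = -0.1096 which rounds to -0.11
Pr(exercise) under Q = N(−d₂) = N(0.11) = 0.5438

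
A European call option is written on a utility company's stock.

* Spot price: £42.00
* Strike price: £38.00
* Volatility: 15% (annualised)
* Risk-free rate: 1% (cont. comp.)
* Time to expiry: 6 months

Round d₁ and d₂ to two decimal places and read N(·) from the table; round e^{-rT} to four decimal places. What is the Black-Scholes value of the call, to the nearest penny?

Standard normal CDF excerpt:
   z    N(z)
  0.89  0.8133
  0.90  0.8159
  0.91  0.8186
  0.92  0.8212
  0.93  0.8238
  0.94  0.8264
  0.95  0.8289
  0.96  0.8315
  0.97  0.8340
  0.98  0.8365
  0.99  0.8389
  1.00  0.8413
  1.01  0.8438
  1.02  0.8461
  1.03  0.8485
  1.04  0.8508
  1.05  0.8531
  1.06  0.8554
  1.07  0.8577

σ√T = 0.15·√0.5 = 0.1061
d₁ = [ln(42/38) + (0.01 + 0.15²/2)·0.5] / 0.1061 = [0.1001 + 0.0106] / 0.1061 = 1.0438 which rounds to 1.04
d₂ = d₁ − σ√T = 1.0438 − 0.1061 = 0.9377 which rounds to 0.94
exp(−rT) = exp(−0.01·0.5) = 0.9950
N(d₁) = N(1.04) = 0.8508;  N(d₂) = N(0.94) = 0.8264
C = 42·0.8508 − 38·0.9950·0.8264 = 35.7336 − 31.2462 = 4.4874

£4.49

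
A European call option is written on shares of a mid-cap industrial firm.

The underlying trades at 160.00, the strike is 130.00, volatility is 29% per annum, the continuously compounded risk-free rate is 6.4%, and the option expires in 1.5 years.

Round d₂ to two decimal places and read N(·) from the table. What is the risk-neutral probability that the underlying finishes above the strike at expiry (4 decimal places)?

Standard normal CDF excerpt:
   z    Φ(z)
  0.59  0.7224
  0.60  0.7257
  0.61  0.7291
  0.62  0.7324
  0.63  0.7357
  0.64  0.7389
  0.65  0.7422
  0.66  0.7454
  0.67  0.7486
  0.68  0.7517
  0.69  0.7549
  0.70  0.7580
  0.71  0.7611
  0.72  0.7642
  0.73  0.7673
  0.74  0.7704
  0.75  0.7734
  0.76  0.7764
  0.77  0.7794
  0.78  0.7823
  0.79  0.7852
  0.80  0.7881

0.7517

T = 1.5;  σ√T = 0.3552
d₁ = [ln(160/130) + (0.064 + ½·0.29²)·1.5] / (σ√T) = (0.2076 + 0.1591) / 0.3552 = 1.0325 ≈ 1.03
d₂ = 1.0325 − 0.3552 = 0.6773 ≈ 0.68
Pr(exercise) under Q = N(d₂) = 0.7517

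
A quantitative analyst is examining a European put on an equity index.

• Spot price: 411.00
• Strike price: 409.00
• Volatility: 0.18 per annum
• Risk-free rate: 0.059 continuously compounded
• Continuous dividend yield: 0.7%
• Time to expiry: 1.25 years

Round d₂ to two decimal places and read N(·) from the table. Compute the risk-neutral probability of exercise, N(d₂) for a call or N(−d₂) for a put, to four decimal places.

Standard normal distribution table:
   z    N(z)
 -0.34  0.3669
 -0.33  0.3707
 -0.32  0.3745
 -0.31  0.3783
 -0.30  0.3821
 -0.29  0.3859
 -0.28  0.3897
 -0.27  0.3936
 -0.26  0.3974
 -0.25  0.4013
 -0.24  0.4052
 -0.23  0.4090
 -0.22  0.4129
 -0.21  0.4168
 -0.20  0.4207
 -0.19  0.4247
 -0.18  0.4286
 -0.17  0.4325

T = 1.25;  σ√T = 0.2012
d₁ = [ln(411/409) + (0.059 − 0.007 + 0.18²/2)·1.25] / 0.2012 = [0.0049 + 0.0852] / 0.2012 = 0.4478 → 0.45
d₂ = d₁ − σ√T = 0.4478 − 0.2012 = 0.2466 → 0.25
Risk-neutral Pr[S_T < K] = N(−d₂) = N(-0.25) = 0.4013

0.4013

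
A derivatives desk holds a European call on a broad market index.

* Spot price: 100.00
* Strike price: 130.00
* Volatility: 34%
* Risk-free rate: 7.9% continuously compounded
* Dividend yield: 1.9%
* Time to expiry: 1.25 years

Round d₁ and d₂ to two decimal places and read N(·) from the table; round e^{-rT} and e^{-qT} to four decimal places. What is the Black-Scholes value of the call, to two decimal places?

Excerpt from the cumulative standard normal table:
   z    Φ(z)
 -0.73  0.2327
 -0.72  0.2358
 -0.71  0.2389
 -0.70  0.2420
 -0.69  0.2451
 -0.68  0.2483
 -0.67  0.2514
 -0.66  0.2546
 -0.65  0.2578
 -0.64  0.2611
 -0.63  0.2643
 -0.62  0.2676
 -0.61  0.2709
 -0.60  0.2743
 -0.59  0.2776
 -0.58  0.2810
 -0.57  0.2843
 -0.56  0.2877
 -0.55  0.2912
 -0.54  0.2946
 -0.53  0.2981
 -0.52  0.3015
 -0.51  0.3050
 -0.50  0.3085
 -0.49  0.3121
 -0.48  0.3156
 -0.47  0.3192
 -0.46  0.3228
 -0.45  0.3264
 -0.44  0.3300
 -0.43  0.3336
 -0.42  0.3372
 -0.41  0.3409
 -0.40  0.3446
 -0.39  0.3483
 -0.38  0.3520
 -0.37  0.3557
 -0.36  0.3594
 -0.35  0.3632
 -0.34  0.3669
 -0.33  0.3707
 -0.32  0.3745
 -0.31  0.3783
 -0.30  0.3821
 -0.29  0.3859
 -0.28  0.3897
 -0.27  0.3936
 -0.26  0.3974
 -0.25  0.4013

8.07

σ√T = 0.34 × 1.1180 = 0.3801
d₁ = [ln(100/130) + (0.079 − 0.019 + 0.34²/2)·1.25] / 0.3801 = [-0.2624 + 0.1473] / 0.3801 = -0.3028 which rounds to -0.30
d₂ = d₁ − σ√T = -0.3028 − 0.3801 = -0.6830 which rounds to -0.68
e^(−qT) = e^(−0.019·1.25) = 0.9765;  e^(−rT) = e^(−0.079·1.25) = 0.9060
C = 100·0.9765·N(-0.30) − 130·0.9060·N(-0.68) = 100·0.9765·0.3821 − 130·0.9060·0.2483 = 37.3121 − 29.2448 = 8.0673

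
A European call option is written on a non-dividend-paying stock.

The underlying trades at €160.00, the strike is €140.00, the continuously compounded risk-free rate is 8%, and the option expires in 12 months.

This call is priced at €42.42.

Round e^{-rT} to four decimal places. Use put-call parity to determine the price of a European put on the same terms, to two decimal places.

exp(−rT) = exp(−0.08·1) = 0.9231
Put-call parity: C − P = S − K·e^(−rT) = 160 − 140·0.9231 = 160 − 129.2340 = 30.7660
P = C − (C − P) = 42.42 − (30.7660) = 11.6540

€11.65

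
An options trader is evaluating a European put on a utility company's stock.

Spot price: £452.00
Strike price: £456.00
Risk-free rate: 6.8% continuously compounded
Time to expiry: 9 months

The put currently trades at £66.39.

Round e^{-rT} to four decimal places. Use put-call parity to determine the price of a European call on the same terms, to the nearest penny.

exp(−rT) = exp(−0.068·0.75) = 0.9503
Put-call parity: C − P = S − K·e^(−rT) = 452 − 456·0.9503 = 452 − 433.3368 = 18.6632
C = P + (C − P) = 66.39 + (18.6632) = 85.0532

£85.05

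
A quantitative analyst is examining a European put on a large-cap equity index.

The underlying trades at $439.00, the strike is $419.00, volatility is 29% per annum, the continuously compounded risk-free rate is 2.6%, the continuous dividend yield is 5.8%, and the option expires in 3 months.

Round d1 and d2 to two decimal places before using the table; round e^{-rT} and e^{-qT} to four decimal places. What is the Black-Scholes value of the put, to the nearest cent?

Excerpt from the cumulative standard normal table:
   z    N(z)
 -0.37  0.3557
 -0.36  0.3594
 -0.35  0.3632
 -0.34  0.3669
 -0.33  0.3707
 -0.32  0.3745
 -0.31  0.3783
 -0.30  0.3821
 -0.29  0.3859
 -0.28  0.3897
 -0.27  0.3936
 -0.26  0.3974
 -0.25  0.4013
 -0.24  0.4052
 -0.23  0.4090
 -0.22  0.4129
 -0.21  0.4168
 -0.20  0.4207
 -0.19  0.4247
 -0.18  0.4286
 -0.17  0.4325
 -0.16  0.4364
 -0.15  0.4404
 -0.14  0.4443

$18.04

σ√T = 0.29·√0.25 = 0.1450
d₁ = [ln(439/419) + (0.026 − 0.058 + 0.29²/2)·0.25] / 0.1450 = [0.0466 + 0.0025] / 0.1450 = 0.3389 → 0.34
d₂ = d₁ − σ√T = 0.3389 − 0.1450 = 0.1939 → 0.19
e^(−qT) = e^(−0.058·0.25) = 0.9856;  e^(−rT) = e^(−0.026·0.25) = 0.9935
N(−d₂) = N(-0.19) = 0.4247;  N(−d₁) = N(-0.34) = 0.3669
P = 419·0.9935·0.4247 − 439·0.9856·0.3669 = 176.7926 − 158.7497 = 18.0429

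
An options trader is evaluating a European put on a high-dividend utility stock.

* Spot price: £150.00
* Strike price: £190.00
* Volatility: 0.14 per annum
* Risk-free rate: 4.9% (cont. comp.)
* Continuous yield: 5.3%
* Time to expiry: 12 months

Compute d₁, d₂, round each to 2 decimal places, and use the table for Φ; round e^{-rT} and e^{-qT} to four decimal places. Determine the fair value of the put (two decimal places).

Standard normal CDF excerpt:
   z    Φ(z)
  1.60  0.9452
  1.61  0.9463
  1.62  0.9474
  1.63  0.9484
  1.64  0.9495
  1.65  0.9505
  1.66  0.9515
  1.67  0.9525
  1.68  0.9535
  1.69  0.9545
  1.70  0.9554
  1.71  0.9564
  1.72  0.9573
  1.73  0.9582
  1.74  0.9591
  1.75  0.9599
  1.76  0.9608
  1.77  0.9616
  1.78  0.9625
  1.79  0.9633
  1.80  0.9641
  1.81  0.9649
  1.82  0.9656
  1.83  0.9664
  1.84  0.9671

T = 1;  σ√T = 0.1400
d₁ = [ln(150/190) + (0.049 − 0.053 + ½·0.14²)·1] / (σ√T) = (-0.2364 + 0.0058) / 0.1400 = -1.6471 ≈ -1.65
d₂ = -1.6471 − 0.1400 = -1.7871 ≈ -1.79
exp(−qT) = exp(−0.053·1) = 0.9484;  exp(−rT) = exp(−0.049·1) = 0.9522
P = 190·0.9522·N(1.79) − 150·0.9484·N(1.65) = 190·0.9522·0.9633 − 150·0.9484·0.9505 = 174.2783 − 135.2181 = 39.0602

£39.06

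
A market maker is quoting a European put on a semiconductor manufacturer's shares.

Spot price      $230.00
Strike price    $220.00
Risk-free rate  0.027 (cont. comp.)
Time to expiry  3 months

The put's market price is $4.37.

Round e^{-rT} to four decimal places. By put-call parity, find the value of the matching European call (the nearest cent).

$15.84

exp(−rT) = exp(−0.027·0.25) = 0.9933
Put-call parity: C − P = S − K·e^(−rT) = 230 − 220·0.9933 = 230 − 218.5260 = 11.4740
C = P + (C − P) = 4.37 + (11.4740) = 15.8440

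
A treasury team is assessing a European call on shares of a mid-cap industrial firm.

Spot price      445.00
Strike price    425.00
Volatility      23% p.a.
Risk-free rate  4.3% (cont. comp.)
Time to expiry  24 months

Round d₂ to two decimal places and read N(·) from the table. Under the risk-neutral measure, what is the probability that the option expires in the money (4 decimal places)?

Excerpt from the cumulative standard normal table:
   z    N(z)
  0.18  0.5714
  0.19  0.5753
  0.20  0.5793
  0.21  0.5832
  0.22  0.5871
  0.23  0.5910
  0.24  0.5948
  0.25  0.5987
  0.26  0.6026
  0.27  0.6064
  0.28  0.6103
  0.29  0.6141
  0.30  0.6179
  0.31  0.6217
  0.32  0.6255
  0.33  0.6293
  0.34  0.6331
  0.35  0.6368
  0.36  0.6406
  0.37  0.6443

0.5948

σ√T = 0.23 × 1.4142 = 0.3253
ln(S/K) + (r + σ²/2)T = ln(445/425) + (0.043 + 0.23²/2)·2 = 0.0460 + 0.1389 = 0.1849
d₁ = 0.1849 / 0.3253 = 0.5684 ⇒ 0.57
d₂ = d₁ − σ√T = 0.5684 − 0.3253 = 0.2431 ⇒ 0.24
Risk-neutral Pr[S_T > K] = N(d₂) = N(0.24) = 0.5948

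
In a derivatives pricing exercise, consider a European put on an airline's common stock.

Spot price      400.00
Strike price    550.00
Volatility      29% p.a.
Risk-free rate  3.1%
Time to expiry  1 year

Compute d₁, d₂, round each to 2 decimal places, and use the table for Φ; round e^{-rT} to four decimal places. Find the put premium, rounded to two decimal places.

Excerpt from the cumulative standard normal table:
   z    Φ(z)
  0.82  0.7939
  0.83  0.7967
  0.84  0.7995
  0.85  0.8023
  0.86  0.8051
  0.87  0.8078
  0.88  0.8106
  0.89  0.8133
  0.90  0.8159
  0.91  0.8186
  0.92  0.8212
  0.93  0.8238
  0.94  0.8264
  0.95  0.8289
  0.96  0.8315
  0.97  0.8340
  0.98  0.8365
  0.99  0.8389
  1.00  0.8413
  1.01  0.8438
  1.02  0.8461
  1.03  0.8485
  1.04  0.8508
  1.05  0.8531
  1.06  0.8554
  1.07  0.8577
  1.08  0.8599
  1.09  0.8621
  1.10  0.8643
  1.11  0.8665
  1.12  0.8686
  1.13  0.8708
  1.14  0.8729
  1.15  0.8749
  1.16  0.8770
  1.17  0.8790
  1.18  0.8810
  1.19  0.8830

144.53

T = 1;  σ√T = 0.2900
d₁ = [ln(400/550) + (0.031 + 0.29²/2)·1] / 0.2900 = [-0.3185 + 0.0731] / 0.2900 = -0.8462 which rounds to -0.85
d₂ = d₁ − σ√T = -0.8462 − 0.2900 = -1.1362 which rounds to -1.14
exp(−rT) = exp(−0.031·1) = 0.9695
N(−d₂) = N(1.14) = 0.8729;  N(−d₁) = N(0.85) = 0.8023
P = 550·0.9695·0.8729 − 400·0.8023 = 465.4521 − 320.9200 = 144.5321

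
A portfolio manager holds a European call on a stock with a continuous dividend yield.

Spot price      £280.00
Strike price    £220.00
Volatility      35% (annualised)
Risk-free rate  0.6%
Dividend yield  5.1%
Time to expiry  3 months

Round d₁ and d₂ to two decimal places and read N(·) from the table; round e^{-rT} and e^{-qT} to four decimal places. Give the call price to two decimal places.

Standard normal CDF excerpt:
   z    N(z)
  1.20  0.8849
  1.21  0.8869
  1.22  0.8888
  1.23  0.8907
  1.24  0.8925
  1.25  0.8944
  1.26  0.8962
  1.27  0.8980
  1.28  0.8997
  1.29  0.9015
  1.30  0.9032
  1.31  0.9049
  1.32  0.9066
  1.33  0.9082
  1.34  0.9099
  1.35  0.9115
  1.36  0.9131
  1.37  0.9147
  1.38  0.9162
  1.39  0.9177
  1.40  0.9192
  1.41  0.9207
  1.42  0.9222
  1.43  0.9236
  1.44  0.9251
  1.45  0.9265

£58.45

T = 0.25;  σ√T = 0.1750
d₁ = [ln(280/220) + (0.006 − 0.051 + 0.35²/2)·0.25] / 0.1750 = [0.2412 + 0.0041] / 0.1750 = 1.4013 which rounds to 1.40
d₂ = d₁ − σ√T = 1.4013 − 0.1750 = 1.2263 which rounds to 1.23
e^(−qT) = e^(−0.051·0.25) = 0.9873;  e^(−rT) = e^(−0.006·0.25) = 0.9985
N(d₁) = N(1.40) = 0.9192;  N(d₂) = N(1.23) = 0.8907
C = 280·0.9873·0.9192 − 220·0.9985·0.8907 = 254.1073 − 195.6601 = 58.4473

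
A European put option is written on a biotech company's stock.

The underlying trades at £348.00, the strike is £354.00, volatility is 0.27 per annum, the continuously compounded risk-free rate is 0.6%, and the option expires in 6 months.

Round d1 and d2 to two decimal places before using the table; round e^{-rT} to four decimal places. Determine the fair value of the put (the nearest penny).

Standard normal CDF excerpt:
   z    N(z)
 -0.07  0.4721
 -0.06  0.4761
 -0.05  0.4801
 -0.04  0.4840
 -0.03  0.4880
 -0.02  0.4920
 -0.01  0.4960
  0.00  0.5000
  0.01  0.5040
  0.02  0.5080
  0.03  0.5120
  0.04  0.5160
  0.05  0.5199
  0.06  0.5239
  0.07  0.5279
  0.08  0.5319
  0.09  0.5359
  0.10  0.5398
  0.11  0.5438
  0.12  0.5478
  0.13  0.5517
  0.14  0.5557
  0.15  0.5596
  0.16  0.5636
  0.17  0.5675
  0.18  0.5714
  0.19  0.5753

σ√T = 0.27·√0.5 = 0.1909
d₁ = [ln(348/354) + (0.006 + 0.27²/2)·0.5] / 0.1909 = [-0.0171 + 0.0212] / 0.1909 = 0.0216 → 0.02
d₂ = d₁ − σ√T = 0.0216 − 0.1909 = -0.1693 → -0.17
e^(−rT) = e^(−0.006·0.5) = 0.9970
P = 354·0.9970·N(0.17) − 348·N(-0.02) = 354·0.9970·0.5675 − 348·0.4920 = 200.2923 − 171.2160 = 29.0763

£29.08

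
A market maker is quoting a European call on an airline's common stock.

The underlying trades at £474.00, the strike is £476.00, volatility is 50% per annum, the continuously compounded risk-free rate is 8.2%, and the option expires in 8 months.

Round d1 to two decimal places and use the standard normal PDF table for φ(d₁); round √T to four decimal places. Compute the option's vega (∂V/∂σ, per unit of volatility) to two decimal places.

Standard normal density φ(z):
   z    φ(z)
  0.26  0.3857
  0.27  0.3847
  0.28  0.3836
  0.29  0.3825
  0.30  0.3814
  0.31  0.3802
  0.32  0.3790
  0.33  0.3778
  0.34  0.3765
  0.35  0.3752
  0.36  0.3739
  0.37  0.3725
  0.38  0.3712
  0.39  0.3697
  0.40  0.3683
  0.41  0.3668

146.22

T = 0.6667;  σ√T = 0.4082
d₁ = [ln(474/476) + (0.082 + 0.5²/2)·0.6667] / 0.4082 = [-0.0042 + 0.1380] / 0.4082 = 0.3277 ≈ 0.33
√T = √0.6667 = 0.8165
φ(d₁) = φ(0.33) = 0.3778
vega = S·φ(d₁)·√T = 474·0.3778·0.8165 = 146.2165
(Call and put vega coincide under Black-Scholes.)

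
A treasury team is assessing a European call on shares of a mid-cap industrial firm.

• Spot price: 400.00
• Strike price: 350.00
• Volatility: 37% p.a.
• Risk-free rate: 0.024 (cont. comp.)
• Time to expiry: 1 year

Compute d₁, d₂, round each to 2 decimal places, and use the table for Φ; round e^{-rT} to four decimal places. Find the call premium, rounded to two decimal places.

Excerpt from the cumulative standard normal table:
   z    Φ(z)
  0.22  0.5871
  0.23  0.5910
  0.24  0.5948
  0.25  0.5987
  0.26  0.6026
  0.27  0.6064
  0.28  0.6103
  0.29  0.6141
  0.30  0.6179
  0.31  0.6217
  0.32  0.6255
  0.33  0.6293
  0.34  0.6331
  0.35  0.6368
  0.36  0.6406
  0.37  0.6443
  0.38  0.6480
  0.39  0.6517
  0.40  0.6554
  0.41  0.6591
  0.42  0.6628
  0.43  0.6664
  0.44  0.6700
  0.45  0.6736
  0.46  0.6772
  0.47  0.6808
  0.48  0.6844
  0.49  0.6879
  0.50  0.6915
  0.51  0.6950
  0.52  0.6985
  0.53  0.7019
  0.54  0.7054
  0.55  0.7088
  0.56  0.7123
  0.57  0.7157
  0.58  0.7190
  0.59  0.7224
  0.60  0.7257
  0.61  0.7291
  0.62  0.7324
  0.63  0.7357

σ√T = 0.37 × 1.0000 = 0.3700
ln(S/K) + (r + σ²/2)T = ln(400/350) + (0.024 + 0.37²/2)·1 = 0.1335 + 0.0925 = 0.2260
d₁ = 0.2260 / 0.3700 = 0.6108 → 0.61
d₂ = d₁ − σ√T = 0.6108 − 0.3700 = 0.2408 → 0.24
e^(−rT) = e^(−0.024·1) = 0.9763
N(d₁) = N(0.61) = 0.7291;  N(d₂) = N(0.24) = 0.5948
C = 400·0.7291 − 350·0.9763·0.5948 = 291.6400 − 203.2461 = 88.3939

88.39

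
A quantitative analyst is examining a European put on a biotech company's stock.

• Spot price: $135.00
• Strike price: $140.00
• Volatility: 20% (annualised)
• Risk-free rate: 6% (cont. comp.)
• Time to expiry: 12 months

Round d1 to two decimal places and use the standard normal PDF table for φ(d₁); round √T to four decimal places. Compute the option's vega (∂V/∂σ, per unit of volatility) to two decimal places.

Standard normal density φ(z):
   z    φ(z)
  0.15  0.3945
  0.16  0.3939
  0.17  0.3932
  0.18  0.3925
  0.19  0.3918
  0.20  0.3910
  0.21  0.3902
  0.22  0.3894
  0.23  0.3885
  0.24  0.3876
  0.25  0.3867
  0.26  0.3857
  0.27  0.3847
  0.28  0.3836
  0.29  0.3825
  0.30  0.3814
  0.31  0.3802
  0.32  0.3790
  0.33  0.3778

σ√T = 0.2·√1 = 0.2000
d₁ = [ln(135/140) + (0.06 + ½·0.2²)·1] / (σ√T) = (-0.0364 + 0.0800) / 0.2000 = 0.2182 ⇒ 0.22
√T = √1 = 1.0000
φ(d₁) = φ(0.22) = 0.3894
vega = S·φ(d₁)·√T = 135·0.3894·1.0000 = 52.5690

52.57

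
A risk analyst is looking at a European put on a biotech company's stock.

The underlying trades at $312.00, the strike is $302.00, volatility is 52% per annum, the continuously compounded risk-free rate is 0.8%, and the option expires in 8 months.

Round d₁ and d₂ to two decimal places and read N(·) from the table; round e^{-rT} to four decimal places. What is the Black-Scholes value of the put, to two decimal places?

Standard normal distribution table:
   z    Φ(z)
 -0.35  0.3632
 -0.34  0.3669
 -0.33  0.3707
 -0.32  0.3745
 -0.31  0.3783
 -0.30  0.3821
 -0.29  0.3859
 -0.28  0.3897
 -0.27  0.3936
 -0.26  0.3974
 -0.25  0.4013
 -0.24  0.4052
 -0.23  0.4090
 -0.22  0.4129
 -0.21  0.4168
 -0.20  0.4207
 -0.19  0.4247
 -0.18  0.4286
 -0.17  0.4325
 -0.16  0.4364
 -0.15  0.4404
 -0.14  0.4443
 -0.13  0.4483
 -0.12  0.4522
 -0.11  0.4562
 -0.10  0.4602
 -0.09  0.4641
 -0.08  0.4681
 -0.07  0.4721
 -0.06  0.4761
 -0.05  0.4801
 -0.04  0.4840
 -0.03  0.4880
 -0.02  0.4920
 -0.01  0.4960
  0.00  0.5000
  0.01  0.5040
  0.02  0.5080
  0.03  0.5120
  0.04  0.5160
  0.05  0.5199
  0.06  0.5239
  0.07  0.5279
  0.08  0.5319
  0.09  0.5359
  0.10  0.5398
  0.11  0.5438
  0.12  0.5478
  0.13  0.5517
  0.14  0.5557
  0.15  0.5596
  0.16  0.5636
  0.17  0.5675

T = 0.6667;  σ√T = 0.4246
ln(S/K) + (r + σ²/2)T = ln(312/302) + (0.008 + 0.52²/2)·0.6667 = 0.0326 + 0.0955 = 0.1280
d₁ = 0.1280 / 0.4246 = 0.3016 → 0.30
d₂ = d₁ − σ√T = 0.3016 − 0.4246 = -0.1230 → -0.12
exp(−rT) = exp(−0.008·0.6667) = 0.9947
N(−d₂) = N(0.12) = 0.5478;  N(−d₁) = N(-0.30) = 0.3821
P = 302·0.9947·0.5478 − 312·0.3821 = 164.5588 − 119.2152 = 45.3436

$45.34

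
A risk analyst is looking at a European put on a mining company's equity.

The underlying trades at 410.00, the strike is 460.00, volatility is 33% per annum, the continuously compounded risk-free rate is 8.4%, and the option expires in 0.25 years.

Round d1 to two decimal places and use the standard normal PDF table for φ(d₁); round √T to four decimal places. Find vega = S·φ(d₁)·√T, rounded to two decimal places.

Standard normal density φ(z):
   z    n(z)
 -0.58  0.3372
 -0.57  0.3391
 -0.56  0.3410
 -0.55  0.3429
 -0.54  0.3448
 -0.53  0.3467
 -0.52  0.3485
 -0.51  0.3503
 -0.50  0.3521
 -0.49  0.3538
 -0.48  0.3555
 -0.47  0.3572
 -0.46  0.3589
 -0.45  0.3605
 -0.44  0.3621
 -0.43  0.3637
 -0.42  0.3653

72.53

T = 0.25;  σ√T = 0.1650
d₁ = [ln(410/460) + (0.084 + ½·0.33²)·0.25] / (σ√T) = (-0.1151 + 0.0346) / 0.1650 = -0.4876 which rounds to -0.49
√T = √0.25 = 0.5000
φ(d₁) = φ(-0.49) = 0.3538
vega = S·φ(d₁)·√T = 410·0.3538·0.5000 = 72.5290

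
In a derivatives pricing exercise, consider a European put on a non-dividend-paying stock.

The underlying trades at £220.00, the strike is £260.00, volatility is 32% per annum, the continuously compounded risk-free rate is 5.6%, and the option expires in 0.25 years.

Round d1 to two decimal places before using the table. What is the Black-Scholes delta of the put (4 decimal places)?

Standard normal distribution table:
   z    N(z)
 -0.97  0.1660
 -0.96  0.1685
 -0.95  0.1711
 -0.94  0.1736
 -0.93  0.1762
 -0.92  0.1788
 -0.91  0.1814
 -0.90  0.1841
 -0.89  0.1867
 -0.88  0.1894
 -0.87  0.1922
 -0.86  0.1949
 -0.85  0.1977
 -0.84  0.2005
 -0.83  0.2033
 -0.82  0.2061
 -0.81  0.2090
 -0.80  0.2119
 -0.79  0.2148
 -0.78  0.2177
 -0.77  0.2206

T = 0.25;  σ√T = 0.1600
d₁ = [ln(220/260) + (0.056 + 0.32²/2)·0.25] / 0.1600 = [-0.1671 + 0.0268] / 0.1600 = -0.8766 ⇒ -0.88
N(d₁) = N(-0.88) = 0.1894
Δ_put = N(d₁) − 1 = 0.1894 − 1 = -0.8106

-0.8106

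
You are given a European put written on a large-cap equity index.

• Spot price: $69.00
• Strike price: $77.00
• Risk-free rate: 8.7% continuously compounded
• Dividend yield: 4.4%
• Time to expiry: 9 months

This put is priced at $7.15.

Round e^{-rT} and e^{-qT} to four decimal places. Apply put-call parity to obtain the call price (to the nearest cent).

$1.77

exp(−qT) = exp(−0.044·0.75) = 0.9675;  exp(−rT) = exp(−0.087·0.75) = 0.9368
Put-call parity: C − P = S·e^(−qT) − K·e^(−rT) = 69·0.9675 − 77·0.9368 = 66.7575 − 72.1336 = -5.3761
C = P + (C − P) = 7.15 + (-5.3761) = 1.7739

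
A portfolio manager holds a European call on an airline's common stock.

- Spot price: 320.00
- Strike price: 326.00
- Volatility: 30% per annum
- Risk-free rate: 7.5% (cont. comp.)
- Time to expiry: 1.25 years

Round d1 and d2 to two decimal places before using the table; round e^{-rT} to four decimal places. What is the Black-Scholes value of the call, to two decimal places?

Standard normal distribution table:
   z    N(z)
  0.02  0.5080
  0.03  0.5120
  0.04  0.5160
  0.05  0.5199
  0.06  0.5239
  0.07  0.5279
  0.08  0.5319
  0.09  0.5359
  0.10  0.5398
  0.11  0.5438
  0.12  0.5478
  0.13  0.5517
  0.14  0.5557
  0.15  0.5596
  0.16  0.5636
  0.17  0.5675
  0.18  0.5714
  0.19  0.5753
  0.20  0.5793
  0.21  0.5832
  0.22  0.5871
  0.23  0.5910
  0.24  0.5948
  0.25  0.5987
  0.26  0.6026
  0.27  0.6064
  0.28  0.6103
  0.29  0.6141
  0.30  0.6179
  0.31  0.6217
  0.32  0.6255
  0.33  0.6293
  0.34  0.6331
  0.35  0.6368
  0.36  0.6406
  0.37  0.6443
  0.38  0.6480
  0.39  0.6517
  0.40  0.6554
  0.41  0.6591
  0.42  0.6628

53.04

σ√T = 0.3 × 1.1180 = 0.3354
d₁ = [ln(320/326) + (0.075 + ½·0.3²)·1.25] / (σ√T) = (-0.0186 + 0.1500) / 0.3354 = 0.3918 ≈ 0.39
d₂ = 0.3918 − 0.3354 = 0.0564 ≈ 0.06
exp(−rT) = exp(−0.075·1.25) = 0.9105
C = 320·N(0.39) − 326·0.9105·N(0.06) = 320·0.6517 − 326·0.9105·0.5239 = 208.5440 − 155.5056 = 53.0384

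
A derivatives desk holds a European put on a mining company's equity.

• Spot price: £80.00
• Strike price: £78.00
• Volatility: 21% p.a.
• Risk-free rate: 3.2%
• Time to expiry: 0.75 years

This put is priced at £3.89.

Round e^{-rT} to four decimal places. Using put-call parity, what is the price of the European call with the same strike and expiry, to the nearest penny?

e^(−rT) = e^(−0.032·0.75) = 0.9763
Put-call parity: C − P = S − K·e^(−rT) = 80 − 78·0.9763 = 80 − 76.1514 = 3.8486
C = P + (C − P) = 3.89 + (3.8486) = 7.7386

£7.74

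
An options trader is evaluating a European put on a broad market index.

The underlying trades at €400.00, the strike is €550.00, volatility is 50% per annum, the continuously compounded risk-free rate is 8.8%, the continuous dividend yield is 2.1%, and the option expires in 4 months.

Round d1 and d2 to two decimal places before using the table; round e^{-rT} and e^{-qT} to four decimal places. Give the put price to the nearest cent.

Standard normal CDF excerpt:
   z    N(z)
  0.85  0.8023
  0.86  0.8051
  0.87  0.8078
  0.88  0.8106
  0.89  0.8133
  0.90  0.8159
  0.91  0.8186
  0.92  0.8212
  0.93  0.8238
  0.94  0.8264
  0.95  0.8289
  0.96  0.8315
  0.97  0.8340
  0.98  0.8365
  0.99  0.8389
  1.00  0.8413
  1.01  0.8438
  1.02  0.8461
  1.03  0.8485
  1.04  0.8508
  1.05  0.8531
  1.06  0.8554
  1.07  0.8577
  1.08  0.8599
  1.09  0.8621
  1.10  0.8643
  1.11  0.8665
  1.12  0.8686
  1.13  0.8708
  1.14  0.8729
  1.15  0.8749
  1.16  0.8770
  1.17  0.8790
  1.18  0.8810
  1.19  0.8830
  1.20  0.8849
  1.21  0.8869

€147.51

σ√T = 0.5 × 0.5774 = 0.2887
ln(S/K) + (r − q + σ²/2)T = ln(400/550) + (0.088 − 0.021 + 0.5²/2)·0.3333 = -0.3185 + 0.0640 = -0.2545
d₁ = -0.2545 / 0.2887 = -0.8815 → -0.88
d₂ = d₁ − σ√T = -0.8815 − 0.2887 = -1.1701 → -1.17
exp(−qT) = exp(−0.021·0.3333) = 0.9930;  exp(−rT) = exp(−0.088·0.3333) = 0.9711
N(−d₂) = N(1.17) = 0.8790;  N(−d₁) = N(0.88) = 0.8106
P = 550·0.9711·0.8790 − 400·0.9930·0.8106 = 469.4783 − 321.9703 = 147.5080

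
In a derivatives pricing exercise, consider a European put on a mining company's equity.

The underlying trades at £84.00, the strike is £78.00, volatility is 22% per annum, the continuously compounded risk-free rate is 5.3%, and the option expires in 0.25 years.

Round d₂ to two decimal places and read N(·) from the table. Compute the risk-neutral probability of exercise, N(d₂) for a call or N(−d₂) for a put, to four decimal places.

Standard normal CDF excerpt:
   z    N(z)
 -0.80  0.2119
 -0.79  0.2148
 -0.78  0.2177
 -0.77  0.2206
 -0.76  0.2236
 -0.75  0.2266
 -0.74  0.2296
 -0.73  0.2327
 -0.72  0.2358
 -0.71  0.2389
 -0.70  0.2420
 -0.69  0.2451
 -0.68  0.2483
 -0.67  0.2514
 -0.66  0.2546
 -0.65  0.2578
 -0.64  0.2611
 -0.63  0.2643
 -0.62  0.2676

0.2296

σ√T = 0.22 × 0.5000 = 0.1100
ln(S/K) + (r + σ²/2)T = ln(84/78) + (0.053 + 0.22²/2)·0.25 = 0.0741 + 0.0193 = 0.0934
d₁ = 0.0934 / 0.1100 = 0.8492 which rounds to 0.85
d₂ = d₁ − σ√T = 0.8492 − 0.1100 = 0.7392 which rounds to 0.74
Pr(exercise) under Q = N(−d₂) = N(-0.74) = 0.2296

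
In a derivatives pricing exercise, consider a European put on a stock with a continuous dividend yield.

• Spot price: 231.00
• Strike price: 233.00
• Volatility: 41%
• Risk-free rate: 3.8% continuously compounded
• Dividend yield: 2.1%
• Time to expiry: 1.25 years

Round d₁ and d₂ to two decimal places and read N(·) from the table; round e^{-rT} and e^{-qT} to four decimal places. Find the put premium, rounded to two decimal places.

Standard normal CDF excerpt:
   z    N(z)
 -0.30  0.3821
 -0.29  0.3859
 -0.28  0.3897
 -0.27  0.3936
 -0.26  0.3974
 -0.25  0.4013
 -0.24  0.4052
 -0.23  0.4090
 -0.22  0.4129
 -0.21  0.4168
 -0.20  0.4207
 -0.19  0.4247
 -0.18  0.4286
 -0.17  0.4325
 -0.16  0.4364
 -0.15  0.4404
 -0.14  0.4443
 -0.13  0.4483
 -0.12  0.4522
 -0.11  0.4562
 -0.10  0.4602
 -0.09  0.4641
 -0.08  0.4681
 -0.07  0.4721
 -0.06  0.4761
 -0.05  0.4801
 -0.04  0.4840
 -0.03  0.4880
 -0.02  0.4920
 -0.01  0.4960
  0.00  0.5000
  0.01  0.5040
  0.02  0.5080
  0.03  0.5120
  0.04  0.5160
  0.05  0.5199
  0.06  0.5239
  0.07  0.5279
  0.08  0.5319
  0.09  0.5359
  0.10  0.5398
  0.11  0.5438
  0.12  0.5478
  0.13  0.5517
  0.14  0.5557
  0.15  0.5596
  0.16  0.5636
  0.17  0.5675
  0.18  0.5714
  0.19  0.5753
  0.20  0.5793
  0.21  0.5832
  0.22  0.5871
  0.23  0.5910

39.29

T = 1.25;  σ√T = 0.4584
d₁ = [ln(231/233) + (0.038 − 0.021 + 0.41²/2)·1.25] / 0.4584 = [-0.0086 + 0.1263] / 0.4584 = 0.2567 ⇒ 0.26
d₂ = d₁ − σ√T = 0.2567 − 0.4584 = -0.2016 ⇒ -0.20
exp(−qT) = exp(−0.021·1.25) = 0.9741;  exp(−rT) = exp(−0.038·1.25) = 0.9536
N(−d₂) = N(0.20) = 0.5793;  N(−d₁) = N(-0.26) = 0.3974
P = 233·0.9536·0.5793 − 231·0.9741·0.3974 = 128.7140 − 89.4218 = 39.2922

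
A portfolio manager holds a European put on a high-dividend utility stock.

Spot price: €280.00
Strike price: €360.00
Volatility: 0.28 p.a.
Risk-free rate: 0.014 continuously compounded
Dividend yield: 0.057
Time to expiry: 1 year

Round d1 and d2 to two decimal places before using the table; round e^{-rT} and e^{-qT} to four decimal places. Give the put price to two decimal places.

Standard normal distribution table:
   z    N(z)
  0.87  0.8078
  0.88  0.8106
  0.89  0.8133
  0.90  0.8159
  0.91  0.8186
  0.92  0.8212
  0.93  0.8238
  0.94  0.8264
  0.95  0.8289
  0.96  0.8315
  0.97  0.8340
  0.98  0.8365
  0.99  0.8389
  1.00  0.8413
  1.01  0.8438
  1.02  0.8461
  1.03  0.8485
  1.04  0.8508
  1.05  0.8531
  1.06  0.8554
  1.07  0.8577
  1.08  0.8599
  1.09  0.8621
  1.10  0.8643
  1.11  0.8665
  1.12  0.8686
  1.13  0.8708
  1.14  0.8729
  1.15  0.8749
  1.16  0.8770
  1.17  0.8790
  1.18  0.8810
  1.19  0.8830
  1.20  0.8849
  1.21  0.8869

T = 1;  σ√T = 0.2800
d₁ = [ln(280/360) + (0.014 − 0.057 + 0.28²/2)·1] / 0.2800 = [-0.2513 − 0.0038] / 0.2800 = -0.9111 → -0.91
d₂ = d₁ − σ√T = -0.9111 − 0.2800 = -1.1911 → -1.19
exp(−qT) = exp(−0.057·1) = 0.9446;  exp(−rT) = exp(−0.014·1) = 0.9861
N(−d₂) = N(1.19) = 0.8830;  N(−d₁) = N(0.91) = 0.8186
P = 360·0.9861·0.8830 − 280·0.9446·0.8186 = 313.4615 − 216.5099 = 96.9516

€96.95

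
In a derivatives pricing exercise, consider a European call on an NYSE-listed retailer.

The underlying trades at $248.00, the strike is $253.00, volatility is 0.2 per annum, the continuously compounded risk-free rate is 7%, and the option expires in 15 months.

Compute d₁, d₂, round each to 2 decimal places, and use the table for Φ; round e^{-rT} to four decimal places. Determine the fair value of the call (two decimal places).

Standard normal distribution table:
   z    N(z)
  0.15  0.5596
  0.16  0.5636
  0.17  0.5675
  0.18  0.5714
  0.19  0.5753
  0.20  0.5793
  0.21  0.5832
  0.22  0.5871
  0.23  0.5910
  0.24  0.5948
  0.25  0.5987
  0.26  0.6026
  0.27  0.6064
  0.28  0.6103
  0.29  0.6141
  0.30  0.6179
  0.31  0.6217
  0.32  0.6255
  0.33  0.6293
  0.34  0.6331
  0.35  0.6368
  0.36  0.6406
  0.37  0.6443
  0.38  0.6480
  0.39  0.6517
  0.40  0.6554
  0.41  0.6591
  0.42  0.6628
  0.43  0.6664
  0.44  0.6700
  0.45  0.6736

$30.10

T = 1.25;  σ√T = 0.2236
ln(S/K) + (r + σ²/2)T = ln(248/253) + (0.07 + 0.2²/2)·1.25 = -0.0200 + 0.1125 = 0.0925
d₁ = 0.0925 / 0.2236 = 0.4138 → 0.41
d₂ = d₁ − σ√T = 0.4138 − 0.2236 = 0.1902 → 0.19
exp(−rT) = exp(−0.07·1.25) = 0.9162
C = 248·N(0.41) − 253·0.9162·N(0.19) = 248·0.6591 − 253·0.9162·0.5753 = 163.4568 − 133.3537 = 30.1031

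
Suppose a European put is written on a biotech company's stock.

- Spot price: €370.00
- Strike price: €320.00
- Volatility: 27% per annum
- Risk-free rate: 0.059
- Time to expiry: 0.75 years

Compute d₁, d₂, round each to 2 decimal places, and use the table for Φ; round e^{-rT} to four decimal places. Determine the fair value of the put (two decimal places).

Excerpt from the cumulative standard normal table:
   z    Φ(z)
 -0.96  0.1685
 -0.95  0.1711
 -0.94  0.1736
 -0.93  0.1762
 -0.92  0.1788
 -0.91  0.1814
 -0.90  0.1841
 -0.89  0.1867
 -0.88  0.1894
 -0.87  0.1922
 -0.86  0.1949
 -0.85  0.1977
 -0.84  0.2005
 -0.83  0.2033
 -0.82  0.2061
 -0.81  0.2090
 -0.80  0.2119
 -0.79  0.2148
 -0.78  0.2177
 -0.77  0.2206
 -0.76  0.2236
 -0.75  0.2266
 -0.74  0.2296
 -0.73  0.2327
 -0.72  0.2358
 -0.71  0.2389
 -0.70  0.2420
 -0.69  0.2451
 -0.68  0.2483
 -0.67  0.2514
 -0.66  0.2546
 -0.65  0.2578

€9.84

σ√T = 0.27 × 0.8660 = 0.2338
d₁ = [ln(370/320) + (0.059 + ½·0.27²)·0.75] / (σ√T) = (0.1452 + 0.0716) / 0.2338 = 0.9271 → 0.93
d₂ = 0.9271 − 0.2338 = 0.6932 → 0.69
exp(−rT) = exp(−0.059·0.75) = 0.9567
N(−d₂) = N(-0.69) = 0.2451;  N(−d₁) = N(-0.93) = 0.1762
P = 320·0.9567·0.2451 − 370·0.1762 = 75.0359 − 65.1940 = 9.8419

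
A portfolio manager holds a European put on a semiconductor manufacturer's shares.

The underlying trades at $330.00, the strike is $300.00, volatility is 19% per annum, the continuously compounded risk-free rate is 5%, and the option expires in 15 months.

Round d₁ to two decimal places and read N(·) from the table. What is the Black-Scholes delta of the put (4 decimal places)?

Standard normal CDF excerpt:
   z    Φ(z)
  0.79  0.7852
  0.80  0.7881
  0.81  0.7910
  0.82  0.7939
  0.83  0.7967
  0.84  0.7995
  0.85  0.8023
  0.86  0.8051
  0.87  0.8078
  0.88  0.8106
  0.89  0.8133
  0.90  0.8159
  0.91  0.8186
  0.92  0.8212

-0.1977

σ√T = 0.19·√1.25 = 0.2124
ln(S/K) + (r + σ²/2)T = ln(330/300) + (0.05 + 0.19²/2)·1.25 = 0.0953 + 0.0851 = 0.1804
d₁ = 0.1804 / 0.2124 = 0.8491 ⇒ 0.85
N(d₁) = N(0.85) = 0.8023
Δ_put = N(d₁) − 1 = 0.8023 − 1 = -0.1977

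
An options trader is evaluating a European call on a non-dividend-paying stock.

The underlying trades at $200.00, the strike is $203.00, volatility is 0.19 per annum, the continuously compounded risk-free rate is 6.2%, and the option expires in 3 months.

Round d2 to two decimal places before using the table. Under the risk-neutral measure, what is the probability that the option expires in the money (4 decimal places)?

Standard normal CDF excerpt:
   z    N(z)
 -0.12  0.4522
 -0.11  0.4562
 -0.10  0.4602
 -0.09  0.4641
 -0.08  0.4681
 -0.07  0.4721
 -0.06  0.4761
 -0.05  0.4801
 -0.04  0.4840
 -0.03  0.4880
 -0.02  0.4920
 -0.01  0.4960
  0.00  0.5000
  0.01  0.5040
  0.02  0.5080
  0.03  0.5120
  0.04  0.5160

0.4840

σ√T = 0.19 × 0.5000 = 0.0950
d₁ = [ln(200/203) + (0.062 + ½·0.19²)·0.25] / (σ√T) = (-0.0149 + 0.0200) / 0.0950 = 0.0539 → 0.05
d₂ = 0.0539 − 0.0950 = -0.0411 → -0.04
Pr(exercise) under Q = N(d₂) = 0.4840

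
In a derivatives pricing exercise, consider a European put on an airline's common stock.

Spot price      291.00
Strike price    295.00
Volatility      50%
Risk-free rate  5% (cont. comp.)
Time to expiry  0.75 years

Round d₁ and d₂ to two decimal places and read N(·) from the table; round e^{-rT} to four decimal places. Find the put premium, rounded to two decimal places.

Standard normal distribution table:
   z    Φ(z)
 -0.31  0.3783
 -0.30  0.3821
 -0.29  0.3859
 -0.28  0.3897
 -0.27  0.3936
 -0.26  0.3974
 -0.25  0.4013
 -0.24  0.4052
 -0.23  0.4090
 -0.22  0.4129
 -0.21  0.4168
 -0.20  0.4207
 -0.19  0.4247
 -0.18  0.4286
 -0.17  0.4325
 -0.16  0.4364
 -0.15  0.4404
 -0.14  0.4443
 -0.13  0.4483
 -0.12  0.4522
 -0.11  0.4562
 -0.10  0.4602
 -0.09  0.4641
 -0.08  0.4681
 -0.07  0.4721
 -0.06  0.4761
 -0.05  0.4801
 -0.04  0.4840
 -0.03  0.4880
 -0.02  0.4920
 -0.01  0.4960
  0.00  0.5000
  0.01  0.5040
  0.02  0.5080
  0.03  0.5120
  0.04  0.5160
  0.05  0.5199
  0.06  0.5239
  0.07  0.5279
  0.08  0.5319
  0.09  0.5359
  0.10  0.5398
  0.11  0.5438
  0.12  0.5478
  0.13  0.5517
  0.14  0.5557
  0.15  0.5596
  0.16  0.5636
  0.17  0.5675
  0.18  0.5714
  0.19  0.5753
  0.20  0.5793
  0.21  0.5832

45.61

T = 0.75;  σ√T = 0.4330
d₁ = [ln(291/295) + (0.05 + 0.5²/2)·0.75] / 0.4330 = [-0.0137 + 0.1312] / 0.4330 = 0.2716 → 0.27
d₂ = d₁ − σ√T = 0.2716 − 0.4330 = -0.1614 → -0.16
exp(−rT) = exp(−0.05·0.75) = 0.9632
N(−d₂) = N(0.16) = 0.5636;  N(−d₁) = N(-0.27) = 0.3936
P = 295·0.9632·0.5636 − 291·0.3936 = 160.1436 − 114.5376 = 45.6060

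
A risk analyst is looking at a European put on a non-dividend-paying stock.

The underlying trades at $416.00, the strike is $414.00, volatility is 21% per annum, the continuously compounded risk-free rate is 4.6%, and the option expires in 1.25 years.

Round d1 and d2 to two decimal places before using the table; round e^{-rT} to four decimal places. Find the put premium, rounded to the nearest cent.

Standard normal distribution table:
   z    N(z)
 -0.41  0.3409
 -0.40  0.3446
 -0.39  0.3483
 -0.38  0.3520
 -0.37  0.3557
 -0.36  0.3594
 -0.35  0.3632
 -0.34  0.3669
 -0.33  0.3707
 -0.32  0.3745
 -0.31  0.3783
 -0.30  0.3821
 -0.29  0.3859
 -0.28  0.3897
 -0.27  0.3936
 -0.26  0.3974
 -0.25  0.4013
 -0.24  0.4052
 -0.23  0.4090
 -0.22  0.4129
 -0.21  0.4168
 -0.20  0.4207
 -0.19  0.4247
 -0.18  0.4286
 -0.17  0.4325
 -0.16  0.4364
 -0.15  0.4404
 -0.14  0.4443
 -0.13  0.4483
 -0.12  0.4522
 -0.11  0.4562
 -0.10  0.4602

σ√T = 0.21 × 1.1180 = 0.2348
d₁ = [ln(416/414) + (0.046 + ½·0.21²)·1.25] / (σ√T) = (0.0048 + 0.0851) / 0.2348 = 0.3828 which rounds to 0.38
d₂ = 0.3828 − 0.2348 = 0.1480 which rounds to 0.15
exp(−rT) = exp(−0.046·1.25) = 0.9441
N(−d₂) = N(-0.15) = 0.4404;  N(−d₁) = N(-0.38) = 0.3520
P = 414·0.9441·0.4404 − 416·0.3520 = 172.1336 − 146.4320 = 25.7016

$25.70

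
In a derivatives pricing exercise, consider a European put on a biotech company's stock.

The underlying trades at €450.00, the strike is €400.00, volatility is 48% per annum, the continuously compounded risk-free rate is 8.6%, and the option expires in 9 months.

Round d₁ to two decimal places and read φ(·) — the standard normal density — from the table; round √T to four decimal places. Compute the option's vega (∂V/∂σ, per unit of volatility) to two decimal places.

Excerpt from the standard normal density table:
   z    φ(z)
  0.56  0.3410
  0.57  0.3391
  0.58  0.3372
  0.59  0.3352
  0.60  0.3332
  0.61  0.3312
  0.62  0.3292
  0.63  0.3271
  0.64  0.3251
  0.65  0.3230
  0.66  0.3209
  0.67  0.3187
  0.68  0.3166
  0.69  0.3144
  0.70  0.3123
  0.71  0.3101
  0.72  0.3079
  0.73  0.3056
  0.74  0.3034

T = 0.75;  σ√T = 0.4157
d₁ = [ln(450/400) + (0.086 + ½·0.48²)·0.75] / (σ√T) = (0.1178 + 0.1509) / 0.4157 = 0.6464 ⇒ 0.65
√T = √0.75 = 0.8660
φ(d₁) = φ(0.65) = 0.3230
vega = S·φ(d₁)·√T = 450·0.3230·0.8660 = 125.8731
(Vega is the same for a European call and put with the same parameters.)

125.87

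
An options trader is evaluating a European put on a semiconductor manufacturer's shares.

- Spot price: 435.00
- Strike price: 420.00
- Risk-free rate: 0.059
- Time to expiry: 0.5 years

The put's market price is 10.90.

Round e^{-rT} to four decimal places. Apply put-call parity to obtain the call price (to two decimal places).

38.12

exp(−rT) = exp(−0.059·0.5) = 0.9709
Put-call parity: C − P = S − K·e^(−rT) = 435 − 420·0.9709 = 435 − 407.7780 = 27.2220
C = P + (C − P) = 10.90 + (27.2220) = 38.1220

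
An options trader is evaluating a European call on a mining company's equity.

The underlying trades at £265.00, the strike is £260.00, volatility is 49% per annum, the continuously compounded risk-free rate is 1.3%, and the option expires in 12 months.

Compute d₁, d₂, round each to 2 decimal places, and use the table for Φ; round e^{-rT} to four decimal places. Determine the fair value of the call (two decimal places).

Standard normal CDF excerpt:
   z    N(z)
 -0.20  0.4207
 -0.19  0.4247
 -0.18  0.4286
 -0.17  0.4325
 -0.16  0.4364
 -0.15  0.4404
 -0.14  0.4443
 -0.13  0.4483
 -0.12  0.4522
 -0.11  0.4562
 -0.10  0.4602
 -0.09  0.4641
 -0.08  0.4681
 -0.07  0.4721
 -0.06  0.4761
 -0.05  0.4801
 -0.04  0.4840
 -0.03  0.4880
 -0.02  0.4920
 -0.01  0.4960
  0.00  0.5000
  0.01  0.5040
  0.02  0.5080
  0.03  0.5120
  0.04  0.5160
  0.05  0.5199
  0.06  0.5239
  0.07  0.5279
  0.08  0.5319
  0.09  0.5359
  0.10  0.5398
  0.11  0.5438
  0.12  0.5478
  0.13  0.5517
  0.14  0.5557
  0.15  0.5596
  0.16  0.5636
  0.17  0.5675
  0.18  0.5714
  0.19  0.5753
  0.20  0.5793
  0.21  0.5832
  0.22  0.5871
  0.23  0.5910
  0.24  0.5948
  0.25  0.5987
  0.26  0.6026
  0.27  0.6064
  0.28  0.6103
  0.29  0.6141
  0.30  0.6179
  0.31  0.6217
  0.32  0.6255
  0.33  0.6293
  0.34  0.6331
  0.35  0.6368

T = 1;  σ√T = 0.4900
ln(S/K) + (r + σ²/2)T = ln(265/260) + (0.013 + 0.49²/2)·1 = 0.0190 + 0.1331 = 0.1521
d₁ = 0.1521 / 0.4900 = 0.3104 ⇒ 0.31
d₂ = d₁ − σ√T = 0.3104 − 0.4900 = -0.1796 ⇒ -0.18
e^(−rT) = e^(−0.013·1) = 0.9871
C = 265·N(0.31) − 260·0.9871·N(-0.18) = 265·0.6217 − 260·0.9871·0.4286 = 164.7505 − 109.9985 = 54.7520

£54.75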